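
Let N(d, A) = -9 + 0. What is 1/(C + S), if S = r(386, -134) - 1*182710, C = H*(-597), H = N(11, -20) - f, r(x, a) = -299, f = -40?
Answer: -1/201516 ≈ -4.9624e-6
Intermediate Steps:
N(d, A) = -9
H = 31 (H = -9 - 1*(-40) = -9 + 40 = 31)
C = -18507 (C = 31*(-597) = -18507)
S = -183009 (S = -299 - 1*182710 = -299 - 182710 = -183009)
1/(C + S) = 1/(-18507 - 183009) = 1/(-201516) = -1/201516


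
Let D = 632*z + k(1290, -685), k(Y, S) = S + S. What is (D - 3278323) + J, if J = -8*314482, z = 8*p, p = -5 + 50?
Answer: -5568029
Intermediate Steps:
p = 45
k(Y, S) = 2*S
z = 360 (z = 8*45 = 360)
J = -2515856
D = 226150 (D = 632*360 + 2*(-685) = 227520 - 1370 = 226150)
(D - 3278323) + J = (226150 - 3278323) - 2515856 = -3052173 - 2515856 = -5568029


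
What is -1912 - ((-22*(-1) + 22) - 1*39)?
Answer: -1917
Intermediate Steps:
-1912 - ((-22*(-1) + 22) - 1*39) = -1912 - ((22 + 22) - 39) = -1912 - (44 - 39) = -1912 - 1*5 = -1912 - 5 = -1917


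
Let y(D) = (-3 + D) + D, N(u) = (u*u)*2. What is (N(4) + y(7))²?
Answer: 1849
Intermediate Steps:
N(u) = 2*u² (N(u) = u²*2 = 2*u²)
y(D) = -3 + 2*D
(N(4) + y(7))² = (2*4² + (-3 + 2*7))² = (2*16 + (-3 + 14))² = (32 + 11)² = 43² = 1849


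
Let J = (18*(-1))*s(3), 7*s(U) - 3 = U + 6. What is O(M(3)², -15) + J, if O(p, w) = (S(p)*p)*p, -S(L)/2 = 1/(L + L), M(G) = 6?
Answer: -468/7 ≈ -66.857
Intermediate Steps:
s(U) = 9/7 + U/7 (s(U) = 3/7 + (U + 6)/7 = 3/7 + (6 + U)/7 = 3/7 + (6/7 + U/7) = 9/7 + U/7)
J = -216/7 (J = (18*(-1))*(9/7 + (⅐)*3) = -18*(9/7 + 3/7) = -18*12/7 = -216/7 ≈ -30.857)
S(L) = -1/L (S(L) = -2/(L + L) = -2*1/(2*L) = -1/L)
O(p, w) = -p (O(p, w) = ((-1/p)*p)*p = -p)
O(M(3)², -15) + J = -1*6² - 216/7 = -1*36 - 216/7 = -36 - 216/7 = -468/7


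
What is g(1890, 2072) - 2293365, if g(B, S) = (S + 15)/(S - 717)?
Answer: -3107507488/1355 ≈ -2.2934e+6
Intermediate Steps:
g(B, S) = (15 + S)/(-717 + S)
g(1890, 2072) - 2293365 = (15 + 2072)/(-717 + 2072) - 2293365 = 2087/1355 - 2293365 = -3107507488/1355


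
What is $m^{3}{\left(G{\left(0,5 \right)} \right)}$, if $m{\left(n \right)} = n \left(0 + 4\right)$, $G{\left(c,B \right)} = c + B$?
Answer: $8000$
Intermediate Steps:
$G{\left(c,B \right)} = B + c$
$m{\left(n \right)} = 4 n$ ($m{\left(n \right)} = n 4 = 4 n$)
$m^{3}{\left(G{\left(0,5 \right)} \right)} = \left(4 \left(5 + 0\right)\right)^{3} = \left(4 \cdot 5\right)^{3} = 20^{3} = 8000$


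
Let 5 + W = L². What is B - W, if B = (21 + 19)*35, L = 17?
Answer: 1116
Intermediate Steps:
B = 1400 (B = 40*35 = 1400)
W = 284 (W = -5 + 17² = -5 + 289 = 284)
B - W = 1400 - 1*284 = 1400 - 284 = 1116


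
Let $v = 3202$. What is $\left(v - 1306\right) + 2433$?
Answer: $4329$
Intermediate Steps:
$\left(v - 1306\right) + 2433 = \left(3202 - 1306\right) + 2433 = 1896 + 2433 = 4329$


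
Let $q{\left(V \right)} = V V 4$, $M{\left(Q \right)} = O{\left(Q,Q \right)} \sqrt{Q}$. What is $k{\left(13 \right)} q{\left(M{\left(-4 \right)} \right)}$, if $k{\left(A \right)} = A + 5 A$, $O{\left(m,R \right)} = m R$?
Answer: $-319488$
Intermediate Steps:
$O{\left(m,R \right)} = R m$
$M{\left(Q \right)} = Q^{\frac{5}{2}}$ ($M{\left(Q \right)} = Q Q \sqrt{Q} = Q^{2} \sqrt{Q} = Q^{\frac{5}{2}}$)
$q{\left(V \right)} = 4 V^{2}$ ($q{\left(V \right)} = V^{2} \cdot 4 = 4 V^{2}$)
$k{\left(A \right)} = 6 A$
$k{\left(13 \right)} q{\left(M{\left(-4 \right)} \right)} = 6 \cdot 13 \cdot 4 \left(\left(-4\right)^{\frac{5}{2}}\right)^{2} = 78 \cdot 4 \left(32 i\right)^{2} = 78 \cdot 4 \left(-1024\right) = 78 \left(-4096\right) = -319488$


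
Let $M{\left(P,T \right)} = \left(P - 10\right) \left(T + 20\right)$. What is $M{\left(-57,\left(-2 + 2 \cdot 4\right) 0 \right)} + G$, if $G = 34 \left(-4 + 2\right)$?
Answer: $-1408$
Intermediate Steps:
$M{\left(P,T \right)} = \left(-10 + P\right) \left(20 + T\right)$
$G = -68$ ($G = 34 \left(-2\right) = -68$)
$M{\left(-57,\left(-2 + 2 \cdot 4\right) 0 \right)} + G = \left(-200 - 10 \left(-2 + 2 \cdot 4\right) 0 + 20 \left(-57\right) - 57 \left(-2 + 2 \cdot 4\right) 0\right) - 68 = \left(-200 - 10 \left(-2 + 8\right) 0 - 1140 - 57 \left(-2 + 8\right) 0\right) - 68 = \left(-200 - 10 \cdot 6 \cdot 0 - 1140 - 57 \cdot 6 \cdot 0\right) - 68 = \left(-200 - 0 - 1140 - 0\right) - 68 = \left(-200 + 0 - 1140 + 0\right) - 68 = -1340 - 68 = -1408$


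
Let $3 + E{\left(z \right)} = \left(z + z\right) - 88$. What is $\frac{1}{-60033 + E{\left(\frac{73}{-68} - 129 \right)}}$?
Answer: $- \frac{34}{2053061} \approx -1.6561 \cdot 10^{-5}$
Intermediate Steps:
$E{\left(z \right)} = -91 + 2 z$ ($E{\left(z \right)} = -3 + \left(\left(z + z\right) - 88\right) = -3 + \left(2 z - 88\right) = -3 + \left(-88 + 2 z\right) = -91 + 2 z$)
$\frac{1}{-60033 + E{\left(\frac{73}{-68} - 129 \right)}} = \frac{1}{-60033 + \left(-91 + 2 \left(\frac{73}{-68} - 129\right)\right)} = \frac{1}{-60033 + \left(-91 + 2 \left(73 \left(- \frac{1}{68}\right) - 129\right)\right)} = \frac{1}{-60033 + \left(-91 + 2 \left(- \frac{73}{68} - 129\right)\right)} = \frac{1}{-60033 + \left(-91 + 2 \left(- \frac{8845}{68}\right)\right)} = \frac{1}{-60033 - \frac{11939}{34}} = \frac{1}{- \frac{2053061}{34}} = - \frac{34}{2053061}$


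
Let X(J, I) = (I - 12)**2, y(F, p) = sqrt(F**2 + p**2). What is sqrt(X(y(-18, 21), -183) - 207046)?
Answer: I*sqrt(169021) ≈ 411.12*I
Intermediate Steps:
X(J, I) = (-12 + I)**2
sqrt(X(y(-18, 21), -183) - 207046) = sqrt((-12 - 183)**2 - 207046) = sqrt((-195)**2 - 207046) = sqrt(38025 - 207046) = sqrt(-169021) = I*sqrt(169021)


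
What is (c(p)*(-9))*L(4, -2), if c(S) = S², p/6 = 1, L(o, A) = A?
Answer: 648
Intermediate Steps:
p = 6 (p = 6*1 = 6)
(c(p)*(-9))*L(4, -2) = (6²*(-9))*(-2) = (36*(-9))*(-2) = -324*(-2) = 648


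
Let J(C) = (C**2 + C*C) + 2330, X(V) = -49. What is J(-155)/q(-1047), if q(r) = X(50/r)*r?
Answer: 50380/51303 ≈ 0.98201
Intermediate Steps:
q(r) = -49*r
J(C) = 2330 + 2*C**2 (J(C) = (C**2 + C**2) + 2330 = 2*C**2 + 2330 = 2330 + 2*C**2)
J(-155)/q(-1047) = (2330 + 2*(-155)**2)/((-49*(-1047))) = (2330 + 2*24025)/51303 = (2330 + 48050)*(1/51303) = 50380*(1/51303) = 50380/51303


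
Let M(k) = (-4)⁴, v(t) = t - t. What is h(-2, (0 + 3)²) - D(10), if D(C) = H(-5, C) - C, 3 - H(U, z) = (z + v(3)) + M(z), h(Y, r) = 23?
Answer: 296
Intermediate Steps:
v(t) = 0
M(k) = 256
H(U, z) = -253 - z (H(U, z) = 3 - ((z + 0) + 256) = 3 - (z + 256) = 3 - (256 + z) = 3 + (-256 - z) = -253 - z)
D(C) = -253 - 2*C (D(C) = (-253 - C) - C = -253 - 2*C)
h(-2, (0 + 3)²) - D(10) = 23 - (-253 - 2*10) = 23 - (-253 - 20) = 23 - 1*(-273) = 23 + 273 = 296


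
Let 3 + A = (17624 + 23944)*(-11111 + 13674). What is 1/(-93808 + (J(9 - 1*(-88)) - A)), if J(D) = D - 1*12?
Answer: -1/106632504 ≈ -9.3780e-9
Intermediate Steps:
J(D) = -12 + D (J(D) = D - 12 = -12 + D)
A = 106538781 (A = -3 + (17624 + 23944)*(-11111 + 13674) = -3 + 41568*2563 = -3 + 106538784 = 106538781)
1/(-93808 + (J(9 - 1*(-88)) - A)) = 1/(-93808 + ((-12 + (9 - 1*(-88))) - 1*106538781)) = 1/(-93808 + ((-12 + (9 + 88)) - 106538781)) = 1/(-93808 + ((-12 + 97) - 106538781)) = 1/(-93808 + (85 - 106538781)) = 1/(-93808 - 106538696) = 1/(-106632504) = -1/106632504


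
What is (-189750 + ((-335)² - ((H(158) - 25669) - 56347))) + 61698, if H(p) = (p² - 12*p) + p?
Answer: 42963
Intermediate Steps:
H(p) = p² - 11*p
(-189750 + ((-335)² - ((H(158) - 25669) - 56347))) + 61698 = (-189750 + ((-335)² - ((158*(-11 + 158) - 25669) - 56347))) + 61698 = (-189750 + (112225 - ((158*147 - 25669) - 56347))) + 61698 = (-189750 + (112225 - ((23226 - 25669) - 56347))) + 61698 = (-189750 + (112225 - (-2443 - 56347))) + 61698 = (-189750 + (112225 - 1*(-58790))) + 61698 = (-189750 + (112225 + 58790)) + 61698 = (-189750 + 171015) + 61698 = -18735 + 61698 = 42963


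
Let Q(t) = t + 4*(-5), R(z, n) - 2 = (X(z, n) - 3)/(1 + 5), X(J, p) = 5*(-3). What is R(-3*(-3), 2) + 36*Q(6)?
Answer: -505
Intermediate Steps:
X(J, p) = -15
R(z, n) = -1 (R(z, n) = 2 + (-15 - 3)/(1 + 5) = 2 - 18/6 = 2 - 18*⅙ = 2 - 3 = -1)
Q(t) = -20 + t (Q(t) = t - 20 = -20 + t)
R(-3*(-3), 2) + 36*Q(6) = -1 + 36*(-20 + 6) = -1 + 36*(-14) = -1 - 504 = -505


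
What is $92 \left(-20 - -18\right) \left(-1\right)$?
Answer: $184$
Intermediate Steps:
$92 \left(-20 - -18\right) \left(-1\right) = 92 \left(-20 + 18\right) \left(-1\right) = 92 \left(-2\right) \left(-1\right) = \left(-184\right) \left(-1\right) = 184$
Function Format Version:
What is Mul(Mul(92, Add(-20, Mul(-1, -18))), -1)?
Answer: 184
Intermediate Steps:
Mul(Mul(92, Add(-20, Mul(-1, -18))), -1) = Mul(Mul(92, Add(-20, 18)), -1) = Mul(Mul(92, -2), -1) = Mul(-184, -1) = 184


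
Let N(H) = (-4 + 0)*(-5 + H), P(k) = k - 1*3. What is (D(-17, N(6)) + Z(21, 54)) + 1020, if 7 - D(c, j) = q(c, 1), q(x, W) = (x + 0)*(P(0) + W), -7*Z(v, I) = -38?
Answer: 6989/7 ≈ 998.43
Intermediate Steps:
P(k) = -3 + k (P(k) = k - 3 = -3 + k)
Z(v, I) = 38/7 (Z(v, I) = -⅐*(-38) = 38/7)
N(H) = 20 - 4*H (N(H) = -4*(-5 + H) = 20 - 4*H)
q(x, W) = x*(-3 + W) (q(x, W) = (x + 0)*((-3 + 0) + W) = x*(-3 + W))
D(c, j) = 7 + 2*c (D(c, j) = 7 - c*(-3 + 1) = 7 - c*(-2) = 7 - (-2)*c = 7 + 2*c)
(D(-17, N(6)) + Z(21, 54)) + 1020 = ((7 + 2*(-17)) + 38/7) + 1020 = ((7 - 34) + 38/7) + 1020 = (-27 + 38/7) + 1020 = -151/7 + 1020 = 6989/7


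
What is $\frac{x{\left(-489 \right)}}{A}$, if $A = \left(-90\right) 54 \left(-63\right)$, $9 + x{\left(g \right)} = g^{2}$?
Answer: $\frac{82}{105} \approx 0.78095$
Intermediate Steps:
$x{\left(g \right)} = -9 + g^{2}$
$A = 306180$ ($A = \left(-4860\right) \left(-63\right) = 306180$)
$\frac{x{\left(-489 \right)}}{A} = \frac{-9 + \left(-489\right)^{2}}{306180} = \left(-9 + 239121\right) \frac{1}{306180} = 239112 \cdot \frac{1}{306180} = \frac{82}{105}$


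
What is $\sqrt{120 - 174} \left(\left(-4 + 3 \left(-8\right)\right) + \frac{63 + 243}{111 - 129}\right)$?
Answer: $- 135 i \sqrt{6} \approx - 330.68 i$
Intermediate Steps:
$\sqrt{120 - 174} \left(\left(-4 + 3 \left(-8\right)\right) + \frac{63 + 243}{111 - 129}\right) = \sqrt{-54} \left(\left(-4 - 24\right) + \frac{306}{-18}\right) = 3 i \sqrt{6} \left(-28 + 306 \left(- \frac{1}{18}\right)\right) = 3 i \sqrt{6} \left(-28 - 17\right) = 3 i \sqrt{6} \left(-45\right) = - 135 i \sqrt{6}$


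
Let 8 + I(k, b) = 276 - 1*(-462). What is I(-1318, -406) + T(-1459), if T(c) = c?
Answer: -729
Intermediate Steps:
I(k, b) = 730 (I(k, b) = -8 + (276 - 1*(-462)) = -8 + (276 + 462) = -8 + 738 = 730)
I(-1318, -406) + T(-1459) = 730 - 1459 = -729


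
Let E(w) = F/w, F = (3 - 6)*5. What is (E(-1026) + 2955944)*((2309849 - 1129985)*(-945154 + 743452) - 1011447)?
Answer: -26731529060155722075/38 ≈ -7.0346e+17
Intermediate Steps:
F = -15 (F = -3*5 = -15)
E(w) = -15/w
(E(-1026) + 2955944)*((2309849 - 1129985)*(-945154 + 743452) - 1011447) = (-15/(-1026) + 2955944)*((2309849 - 1129985)*(-945154 + 743452) - 1011447) = (-15*(-1/1026) + 2955944)*(1179864*(-201702) - 1011447) = (5/342 + 2955944)*(-237980928528 - 1011447) = (1010932853/342)*(-237981939975) = -26731529060155722075/38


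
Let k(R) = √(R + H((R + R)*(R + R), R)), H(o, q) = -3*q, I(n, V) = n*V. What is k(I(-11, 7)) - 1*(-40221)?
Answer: 40221 + √154 ≈ 40233.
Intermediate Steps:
I(n, V) = V*n
k(R) = √2*√(-R) (k(R) = √(R - 3*R) = √(-2*R) = √2*√(-R))
k(I(-11, 7)) - 1*(-40221) = √2*√(-7*(-11)) - 1*(-40221) = √2*√(-1*(-77)) + 40221 = √2*√77 + 40221 = √154 + 40221 = 40221 + √154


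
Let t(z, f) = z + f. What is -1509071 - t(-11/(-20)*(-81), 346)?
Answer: -30187449/20 ≈ -1.5094e+6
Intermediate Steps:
t(z, f) = f + z
-1509071 - t(-11/(-20)*(-81), 346) = -1509071 - (346 - 11/(-20)*(-81)) = -1509071 - (346 - 11*(-1/20)*(-81)) = -1509071 - (346 + (11/20)*(-81)) = -1509071 - (346 - 891/20) = -1509071 - 1*6029/20 = -1509071 - 6029/20 = -30187449/20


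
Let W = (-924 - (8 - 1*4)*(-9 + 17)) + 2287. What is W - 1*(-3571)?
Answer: 4902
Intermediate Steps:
W = 1331 (W = (-924 - (8 - 4)*8) + 2287 = (-924 - 4*8) + 2287 = (-924 - 1*32) + 2287 = (-924 - 32) + 2287 = -956 + 2287 = 1331)
W - 1*(-3571) = 1331 - 1*(-3571) = 1331 + 3571 = 4902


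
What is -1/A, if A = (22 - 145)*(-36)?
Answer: -1/4428 ≈ -0.00022584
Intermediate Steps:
A = 4428 (A = -123*(-36) = 4428)
-1/A = -1/4428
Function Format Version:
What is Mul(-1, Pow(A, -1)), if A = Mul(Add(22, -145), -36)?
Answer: Rational(-1, 4428) ≈ -0.00022584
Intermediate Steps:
A = 4428 (A = Mul(-123, -36) = 4428)
Mul(-1, Pow(A, -1)) = Mul(-1, Pow(4428, -1)) = Mul(-1, Rational(1, 4428)) = Rational(-1, 4428)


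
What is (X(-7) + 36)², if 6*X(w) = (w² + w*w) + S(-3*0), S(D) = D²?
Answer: 24649/9 ≈ 2738.8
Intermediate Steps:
X(w) = w²/3 (X(w) = ((w² + w*w) + (-3*0)²)/6 = ((w² + w²) + 0²)/6 = (2*w² + 0)/6 = (2*w²)/6 = w²/3)
(X(-7) + 36)² = ((⅓)*(-7)² + 36)² = ((⅓)*49 + 36)² = (49/3 + 36)² = (157/3)² = 24649/9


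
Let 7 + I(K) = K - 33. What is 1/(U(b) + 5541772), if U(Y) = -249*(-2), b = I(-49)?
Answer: 1/5542270 ≈ 1.8043e-7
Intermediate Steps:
I(K) = -40 + K (I(K) = -7 + (K - 33) = -7 + (-33 + K) = -40 + K)
b = -89 (b = -40 - 49 = -89)
U(Y) = 498
1/(U(b) + 5541772) = 1/(498 + 5541772) = 1/5542270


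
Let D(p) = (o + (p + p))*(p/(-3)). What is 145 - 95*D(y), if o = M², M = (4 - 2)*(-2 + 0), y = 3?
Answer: 2235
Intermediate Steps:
M = -4 (M = 2*(-2) = -4)
o = 16 (o = (-4)² = 16)
D(p) = -p*(16 + 2*p)/3 (D(p) = (16 + (p + p))*(p/(-3)) = (16 + 2*p)*(p*(-⅓)) = (16 + 2*p)*(-p/3) = -p*(16 + 2*p)/3)
145 - 95*D(y) = 145 - (-190)*3*(8 + 3)/3 = 145 - (-190)*3*11/3 = 145 - 95*(-22) = 145 + 2090 = 2235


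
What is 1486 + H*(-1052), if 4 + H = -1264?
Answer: 1335422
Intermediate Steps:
H = -1268 (H = -4 - 1264 = -1268)
1486 + H*(-1052) = 1486 - 1268*(-1052) = 1486 + 1333936 = 1335422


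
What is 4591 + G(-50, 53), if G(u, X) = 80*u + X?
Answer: 644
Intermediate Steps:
G(u, X) = X + 80*u
4591 + G(-50, 53) = 4591 + (53 + 80*(-50)) = 4591 + (53 - 4000) = 4591 - 3947 = 644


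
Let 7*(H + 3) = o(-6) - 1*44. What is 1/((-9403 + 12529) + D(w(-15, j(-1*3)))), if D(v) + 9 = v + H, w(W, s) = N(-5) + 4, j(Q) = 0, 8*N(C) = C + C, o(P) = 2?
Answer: 4/12443 ≈ 0.00032147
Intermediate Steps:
N(C) = C/4 (N(C) = (C + C)/8 = (2*C)/8 = C/4)
H = -9 (H = -3 + (2 - 1*44)/7 = -3 + (2 - 44)/7 = -3 + (1/7)*(-42) = -3 - 6 = -9)
w(W, s) = 11/4 (w(W, s) = (1/4)*(-5) + 4 = -5/4 + 4 = 11/4)
D(v) = -18 + v (D(v) = -9 + (v - 9) = -9 + (-9 + v) = -18 + v)
1/((-9403 + 12529) + D(w(-15, j(-1*3)))) = 1/((-9403 + 12529) + (-18 + 11/4)) = 1/(3126 - 61/4) = 1/(12443/4) = 4/12443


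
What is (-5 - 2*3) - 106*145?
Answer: -15381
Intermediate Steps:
(-5 - 2*3) - 106*145 = (-5 - 6) - 15370 = -11 - 15370 = -15381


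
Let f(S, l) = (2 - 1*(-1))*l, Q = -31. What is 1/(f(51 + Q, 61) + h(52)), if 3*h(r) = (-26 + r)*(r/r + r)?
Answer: 3/1927 ≈ 0.0015568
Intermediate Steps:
f(S, l) = 3*l (f(S, l) = (2 + 1)*l = 3*l)
h(r) = (1 + r)*(-26 + r)/3 (h(r) = ((-26 + r)*(r/r + r))/3 = ((-26 + r)*(1 + r))/3 = ((1 + r)*(-26 + r))/3 = (1 + r)*(-26 + r)/3)
1/(f(51 + Q, 61) + h(52)) = 1/(3*61 + (-26/3 - 25/3*52 + (⅓)*52²)) = 1/(183 + (-26/3 - 1300/3 + (⅓)*2704)) = 1/(183 + (-26/3 - 1300/3 + 2704/3)) = 1/(183 + 1378/3) = 1/(1927/3) = 3/1927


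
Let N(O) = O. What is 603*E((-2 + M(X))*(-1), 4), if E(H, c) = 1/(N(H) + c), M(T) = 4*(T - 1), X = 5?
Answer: -603/10 ≈ -60.300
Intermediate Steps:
M(T) = -4 + 4*T (M(T) = 4*(-1 + T) = -4 + 4*T)
E(H, c) = 1/(H + c)
603*E((-2 + M(X))*(-1), 4) = 603/((-2 + (-4 + 4*5))*(-1) + 4) = 603/((-2 + (-4 + 20))*(-1) + 4) = 603/((-2 + 16)*(-1) + 4) = 603/(14*(-1) + 4) = 603/(-14 + 4) = 603/(-10) = 603*(-1/10) = -603/10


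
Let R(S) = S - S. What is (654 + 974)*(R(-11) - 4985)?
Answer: -8115580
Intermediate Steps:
R(S) = 0
(654 + 974)*(R(-11) - 4985) = (654 + 974)*(0 - 4985) = 1628*(-4985) = -8115580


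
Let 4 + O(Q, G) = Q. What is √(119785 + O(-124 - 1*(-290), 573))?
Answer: √119947 ≈ 346.33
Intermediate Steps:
O(Q, G) = -4 + Q
√(119785 + O(-124 - 1*(-290), 573)) = √(119785 + (-4 + (-124 - 1*(-290)))) = √(119785 + (-4 + (-124 + 290))) = √(119785 + (-4 + 166)) = √(119785 + 162) = √119947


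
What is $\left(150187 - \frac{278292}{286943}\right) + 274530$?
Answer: $\frac{121869291839}{286943} \approx 4.2472 \cdot 10^{5}$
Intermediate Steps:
$\left(150187 - \frac{278292}{286943}\right) + 274530 = \frac{43094830049}{286943} + 274530 = \frac{121869291839}{286943}$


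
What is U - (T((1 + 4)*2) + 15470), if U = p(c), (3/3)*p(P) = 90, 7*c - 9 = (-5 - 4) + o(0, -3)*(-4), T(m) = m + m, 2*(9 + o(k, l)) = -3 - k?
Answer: -15400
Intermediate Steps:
o(k, l) = -21/2 - k/2 (o(k, l) = -9 + (-3 - k)/2 = -9 + (-3/2 - k/2) = -21/2 - k/2)
T(m) = 2*m
c = 6 (c = 9/7 + ((-5 - 4) + (-21/2 - 1/2*0)*(-4))/7 = 9/7 + (-9 + (-21/2 + 0)*(-4))/7 = 9/7 + (-9 - 21/2*(-4))/7 = 9/7 + (-9 + 42)/7 = 9/7 + (1/7)*33 = 9/7 + 33/7 = 6)
p(P) = 90
U = 90
U - (T((1 + 4)*2) + 15470) = 90 - (2*((1 + 4)*2) + 15470) = 90 - (2*(5*2) + 15470) = 90 - (2*10 + 15470) = 90 - (20 + 15470) = 90 - 1*15490 = 90 - 15490 = -15400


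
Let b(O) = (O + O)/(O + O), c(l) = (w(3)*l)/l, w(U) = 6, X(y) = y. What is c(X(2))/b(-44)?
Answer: 6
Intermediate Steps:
c(l) = 6 (c(l) = (6*l)/l = 6)
b(O) = 1 (b(O) = (2*O)/((2*O)) = (2*O)*(1/(2*O)) = 1)
c(X(2))/b(-44) = 6/1 = 6*1 = 6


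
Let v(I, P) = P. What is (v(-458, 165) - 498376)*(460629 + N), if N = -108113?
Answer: -175627348876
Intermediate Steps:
(v(-458, 165) - 498376)*(460629 + N) = (165 - 498376)*(460629 - 108113) = -498211*352516 = -175627348876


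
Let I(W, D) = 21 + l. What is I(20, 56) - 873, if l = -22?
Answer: -874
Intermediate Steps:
I(W, D) = -1 (I(W, D) = 21 - 22 = -1)
I(20, 56) - 873 = -1 - 873 = -874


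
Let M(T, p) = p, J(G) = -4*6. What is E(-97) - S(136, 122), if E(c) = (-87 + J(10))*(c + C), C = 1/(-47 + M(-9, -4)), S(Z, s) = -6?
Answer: 183178/17 ≈ 10775.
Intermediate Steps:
J(G) = -24
C = -1/51 (C = 1/(-47 - 4) = 1/(-51) = -1/51 ≈ -0.019608)
E(c) = 37/17 - 111*c (E(c) = (-87 - 24)*(c - 1/51) = -111*(-1/51 + c) = 37/17 - 111*c)
E(-97) - S(136, 122) = (37/17 - 111*(-97)) - 1*(-6) = (37/17 + 10767) + 6 = 183076/17 + 6 = 183178/17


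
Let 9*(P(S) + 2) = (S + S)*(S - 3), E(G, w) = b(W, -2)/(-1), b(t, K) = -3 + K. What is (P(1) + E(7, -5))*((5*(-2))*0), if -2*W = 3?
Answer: 0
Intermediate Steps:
W = -3/2 (W = -½*3 = -3/2 ≈ -1.5000)
E(G, w) = 5 (E(G, w) = (-3 - 2)/(-1) = -5*(-1) = 5)
P(S) = -2 + 2*S*(-3 + S)/9 (P(S) = -2 + ((S + S)*(S - 3))/9 = -2 + ((2*S)*(-3 + S))/9 = -2 + (2*S*(-3 + S))/9 = -2 + 2*S*(-3 + S)/9)
(P(1) + E(7, -5))*((5*(-2))*0) = ((-2 - ⅔*1 + (2/9)*1²) + 5)*((5*(-2))*0) = ((-2 - ⅔ + (2/9)*1) + 5)*(-10*0) = ((-2 - ⅔ + 2/9) + 5)*0 = (-22/9 + 5)*0 = (23/9)*0 = 0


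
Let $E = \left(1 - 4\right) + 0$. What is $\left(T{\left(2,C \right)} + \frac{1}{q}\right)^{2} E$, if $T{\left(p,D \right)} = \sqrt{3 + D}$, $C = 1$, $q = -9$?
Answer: $- \frac{289}{27} \approx -10.704$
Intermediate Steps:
$E = -3$ ($E = -3 + 0 = -3$)
$\left(T{\left(2,C \right)} + \frac{1}{q}\right)^{2} E = \left(\sqrt{3 + 1} + \frac{1}{-9}\right)^{2} \left(-3\right) = \left(\sqrt{4} - \frac{1}{9}\right)^{2} \left(-3\right) = \left(2 - \frac{1}{9}\right)^{2} \left(-3\right) = \left(\frac{17}{9}\right)^{2} \left(-3\right) = \frac{289}{81} \left(-3\right) = - \frac{289}{27}$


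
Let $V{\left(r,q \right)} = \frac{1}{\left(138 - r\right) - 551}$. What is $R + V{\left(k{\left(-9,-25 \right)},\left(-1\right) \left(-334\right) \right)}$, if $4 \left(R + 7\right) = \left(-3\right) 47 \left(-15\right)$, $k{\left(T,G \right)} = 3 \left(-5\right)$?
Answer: $\frac{415311}{796} \approx 521.75$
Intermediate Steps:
$k{\left(T,G \right)} = -15$
$R = \frac{2087}{4}$ ($R = -7 + \frac{\left(-3\right) 47 \left(-15\right)}{4} = -7 + \frac{\left(-141\right) \left(-15\right)}{4} = -7 + \frac{1}{4} \cdot 2115 = -7 + \frac{2115}{4} = \frac{2087}{4} \approx 521.75$)
$V{\left(r,q \right)} = \frac{1}{-413 - r}$
$R + V{\left(k{\left(-9,-25 \right)},\left(-1\right) \left(-334\right) \right)} = \frac{2087}{4} - \frac{1}{413 - 15} = \frac{2087}{4} - \frac{1}{398} = \frac{415311}{796}$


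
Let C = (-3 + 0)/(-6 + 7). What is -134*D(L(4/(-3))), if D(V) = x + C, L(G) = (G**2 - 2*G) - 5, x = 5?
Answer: -268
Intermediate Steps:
C = -3 (C = -3/1 = -3*1 = -3)
L(G) = -5 + G**2 - 2*G
D(V) = 2 (D(V) = 5 - 3 = 2)
-134*D(L(4/(-3))) = -134*2 = -268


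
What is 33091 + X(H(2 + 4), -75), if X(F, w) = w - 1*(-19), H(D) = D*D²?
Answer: 33035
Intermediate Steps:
H(D) = D³
X(F, w) = 19 + w (X(F, w) = w + 19 = 19 + w)
33091 + X(H(2 + 4), -75) = 33091 + (19 - 75) = 33091 - 56 = 33035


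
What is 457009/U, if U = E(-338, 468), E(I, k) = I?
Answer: -457009/338 ≈ -1352.1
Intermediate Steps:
U = -338
457009/U = 457009/(-338) = 457009*(-1/338) = -457009/338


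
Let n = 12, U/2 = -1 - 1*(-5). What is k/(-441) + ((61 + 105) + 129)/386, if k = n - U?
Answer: 128551/170226 ≈ 0.75518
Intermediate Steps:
U = 8 (U = 2*(-1 - 1*(-5)) = 2*(-1 + 5) = 2*4 = 8)
k = 4 (k = 12 - 1*8 = 12 - 8 = 4)
k/(-441) + ((61 + 105) + 129)/386 = 4/(-441) + ((61 + 105) + 129)/386 = 4*(-1/441) + (166 + 129)*(1/386) = -4/441 + 295*(1/386) = -4/441 + 295/386 = 128551/170226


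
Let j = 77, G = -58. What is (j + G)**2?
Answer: 361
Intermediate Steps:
(j + G)**2 = (77 - 58)**2 = 19**2 = 361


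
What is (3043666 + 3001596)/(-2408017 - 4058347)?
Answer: -3022631/3233182 ≈ -0.93488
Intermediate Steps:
(3043666 + 3001596)/(-2408017 - 4058347) = 6045262/(-6466364) = 6045262*(-1/6466364) = -3022631/3233182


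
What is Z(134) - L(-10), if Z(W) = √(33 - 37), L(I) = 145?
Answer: -145 + 2*I ≈ -145.0 + 2.0*I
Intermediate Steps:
Z(W) = 2*I (Z(W) = √(-4) = 2*I)
Z(134) - L(-10) = 2*I - 1*145 = 2*I - 145 = -145 + 2*I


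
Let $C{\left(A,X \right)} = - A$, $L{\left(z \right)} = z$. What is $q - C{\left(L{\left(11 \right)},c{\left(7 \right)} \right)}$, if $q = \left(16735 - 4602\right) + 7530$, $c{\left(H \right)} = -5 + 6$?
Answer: $19674$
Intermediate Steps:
$c{\left(H \right)} = 1$
$q = 19663$ ($q = 12133 + 7530 = 19663$)
$q - C{\left(L{\left(11 \right)},c{\left(7 \right)} \right)} = 19663 - \left(-1\right) 11 = 19663 - -11 = 19663 + 11 = 19674$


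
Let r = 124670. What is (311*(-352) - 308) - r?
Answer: -234450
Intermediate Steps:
(311*(-352) - 308) - r = (311*(-352) - 308) - 1*124670 = (-109472 - 308) - 124670 = -109780 - 124670 = -234450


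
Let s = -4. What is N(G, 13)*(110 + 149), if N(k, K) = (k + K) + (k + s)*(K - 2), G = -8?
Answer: -32893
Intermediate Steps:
N(k, K) = K + k + (-4 + k)*(-2 + K) (N(k, K) = (k + K) + (k - 4)*(K - 2) = (K + k) + (-4 + k)*(-2 + K) = K + k + (-4 + k)*(-2 + K))
N(G, 13)*(110 + 149) = (8 - 1*(-8) - 3*13 + 13*(-8))*(110 + 149) = (8 + 8 - 39 - 104)*259 = -127*259 = -32893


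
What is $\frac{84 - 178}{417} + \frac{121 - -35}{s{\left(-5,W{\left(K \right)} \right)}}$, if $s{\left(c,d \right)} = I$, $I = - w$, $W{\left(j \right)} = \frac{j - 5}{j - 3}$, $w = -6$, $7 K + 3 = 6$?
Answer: $\frac{10748}{417} \approx 25.775$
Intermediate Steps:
$K = \frac{3}{7}$ ($K = - \frac{3}{7} + \frac{1}{7} \cdot 6 = - \frac{3}{7} + \frac{6}{7} = \frac{3}{7} \approx 0.42857$)
$W{\left(j \right)} = \frac{-5 + j}{-3 + j}$
$I = 6$ ($I = \left(-1\right) \left(-6\right) = 6$)
$s{\left(c,d \right)} = 6$
$\frac{84 - 178}{417} + \frac{121 - -35}{s{\left(-5,W{\left(K \right)} \right)}} = \frac{84 - 178}{417} + \frac{121 - -35}{6} = \left(84 - 178\right) \frac{1}{417} + \left(121 + 35\right) \frac{1}{6} = \left(-94\right) \frac{1}{417} + 156 \cdot \frac{1}{6} = - \frac{94}{417} + 26 = \frac{10748}{417}$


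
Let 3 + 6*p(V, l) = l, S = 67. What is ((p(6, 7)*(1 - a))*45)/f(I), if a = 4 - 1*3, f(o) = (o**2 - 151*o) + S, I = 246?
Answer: 0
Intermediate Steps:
p(V, l) = -1/2 + l/6
f(o) = 67 + o**2 - 151*o (f(o) = (o**2 - 151*o) + 67 = 67 + o**2 - 151*o)
a = 1 (a = 4 - 3 = 1)
((p(6, 7)*(1 - a))*45)/f(I) = (((-1/2 + (1/6)*7)*(1 - 1*1))*45)/(67 + 246**2 - 151*246) = (((-1/2 + 7/6)*(1 - 1))*45)/(67 + 60516 - 37146) = (((2/3)*0)*45)/23437 = (0*45)*(1/23437) = 0*(1/23437) = 0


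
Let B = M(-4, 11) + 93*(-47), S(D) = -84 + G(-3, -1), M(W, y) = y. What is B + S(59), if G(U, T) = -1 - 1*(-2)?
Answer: -4443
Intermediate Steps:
G(U, T) = 1 (G(U, T) = -1 + 2 = 1)
S(D) = -83 (S(D) = -84 + 1 = -83)
B = -4360 (B = 11 + 93*(-47) = 11 - 4371 = -4360)
B + S(59) = -4360 - 83 = -4443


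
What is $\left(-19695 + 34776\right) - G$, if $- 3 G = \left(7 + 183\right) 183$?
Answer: $26671$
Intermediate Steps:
$G = -11590$ ($G = - \frac{\left(7 + 183\right) 183}{3} = - \frac{190 \cdot 183}{3} = \left(- \frac{1}{3}\right) 34770 = -11590$)
$\left(-19695 + 34776\right) - G = \left(-19695 + 34776\right) - -11590 = 15081 + 11590 = 26671$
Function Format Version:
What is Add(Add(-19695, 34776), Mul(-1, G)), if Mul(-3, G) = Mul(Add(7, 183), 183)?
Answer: 26671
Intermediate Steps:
G = -11590 (G = Mul(Rational(-1, 3), Mul(Add(7, 183), 183)) = Mul(Rational(-1, 3), Mul(190, 183)) = Mul(Rational(-1, 3), 34770) = -11590)
Add(Add(-19695, 34776), Mul(-1, G)) = Add(Add(-19695, 34776), Mul(-1, -11590)) = Add(15081, 11590) = 26671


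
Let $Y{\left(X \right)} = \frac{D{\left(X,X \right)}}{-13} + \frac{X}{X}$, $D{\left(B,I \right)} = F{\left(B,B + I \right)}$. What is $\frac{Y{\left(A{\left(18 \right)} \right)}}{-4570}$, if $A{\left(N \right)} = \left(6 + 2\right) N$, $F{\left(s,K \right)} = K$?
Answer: $\frac{55}{11882} \approx 0.0046289$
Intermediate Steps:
$A{\left(N \right)} = 8 N$
$D{\left(B,I \right)} = B + I$
$Y{\left(X \right)} = 1 - \frac{2 X}{13}$ ($Y{\left(X \right)} = \frac{X + X}{-13} + \frac{X}{X} = 2 X \left(- \frac{1}{13}\right) + 1 = - \frac{2 X}{13} + 1 = 1 - \frac{2 X}{13}$)
$\frac{Y{\left(A{\left(18 \right)} \right)}}{-4570} = \frac{1 - \frac{2 \cdot 8 \cdot 18}{13}}{-4570} = \left(1 - \frac{288}{13}\right) \left(- \frac{1}{4570}\right) = \left(- \frac{275}{13}\right) \left(- \frac{1}{4570}\right) = \frac{55}{11882}$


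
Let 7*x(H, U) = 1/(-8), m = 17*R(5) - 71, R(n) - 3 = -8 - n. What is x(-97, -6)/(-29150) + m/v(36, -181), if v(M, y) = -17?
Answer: 393408417/27750800 ≈ 14.176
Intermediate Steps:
R(n) = -5 - n (R(n) = 3 + (-8 - n) = -5 - n)
m = -241 (m = 17*(-5 - 1*5) - 71 = 17*(-5 - 5) - 71 = 17*(-10) - 71 = -170 - 71 = -241)
x(H, U) = -1/56 (x(H, U) = (⅐)/(-8) = (⅐)*(-⅛) = -1/56)
x(-97, -6)/(-29150) + m/v(36, -181) = -1/56/(-29150) - 241/(-17) = -1/56*(-1/29150) - 241*(-1/17) = 1/1632400 + 241/17 = 393408417/27750800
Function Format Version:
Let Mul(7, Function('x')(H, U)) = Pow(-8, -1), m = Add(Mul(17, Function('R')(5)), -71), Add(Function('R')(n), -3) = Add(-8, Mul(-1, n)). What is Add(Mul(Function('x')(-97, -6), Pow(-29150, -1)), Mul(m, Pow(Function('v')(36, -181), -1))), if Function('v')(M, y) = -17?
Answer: Rational(393408417, 27750800) ≈ 14.176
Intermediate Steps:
Function('R')(n) = Add(-5, Mul(-1, n)) (Function('R')(n) = Add(3, Add(-8, Mul(-1, n))) = Add(-5, Mul(-1, n)))
m = -241 (m = Add(Mul(17, Add(-5, Mul(-1, 5))), -71) = Add(Mul(17, Add(-5, -5)), -71) = Add(Mul(17, -10), -71) = Add(-170, -71) = -241)
Function('x')(H, U) = Rational(-1, 56) (Function('x')(H, U) = Mul(Rational(1, 7), Pow(-8, -1)) = Mul(Rational(1, 7), Rational(-1, 8)) = Rational(-1, 56))
Add(Mul(Function('x')(-97, -6), Pow(-29150, -1)), Mul(m, Pow(Function('v')(36, -181), -1))) = Add(Mul(Rational(-1, 56), Pow(-29150, -1)), Mul(-241, Pow(-17, -1))) = Add(Mul(Rational(-1, 56), Rational(-1, 29150)), Mul(-241, Rational(-1, 17))) = Add(Rational(1, 1632400), Rational(241, 17)) = Rational(393408417, 27750800)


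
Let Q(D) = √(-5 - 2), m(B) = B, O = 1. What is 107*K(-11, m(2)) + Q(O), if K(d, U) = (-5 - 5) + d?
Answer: -2247 + I*√7 ≈ -2247.0 + 2.6458*I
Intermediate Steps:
K(d, U) = -10 + d
Q(D) = I*√7 (Q(D) = √(-7) = I*√7)
107*K(-11, m(2)) + Q(O) = 107*(-10 - 11) + I*√7 = 107*(-21) + I*√7 = -2247 + I*√7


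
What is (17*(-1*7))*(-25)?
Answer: 2975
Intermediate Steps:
(17*(-1*7))*(-25) = (17*(-7))*(-25) = -119*(-25) = 2975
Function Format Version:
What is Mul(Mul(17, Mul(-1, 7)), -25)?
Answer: 2975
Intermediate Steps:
Mul(Mul(17, Mul(-1, 7)), -25) = Mul(Mul(17, -7), -25) = Mul(-119, -25) = 2975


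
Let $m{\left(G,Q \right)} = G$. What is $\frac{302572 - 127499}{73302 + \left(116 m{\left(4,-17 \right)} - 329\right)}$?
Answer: $\frac{175073}{73437} \approx 2.384$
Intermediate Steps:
$\frac{302572 - 127499}{73302 + \left(116 m{\left(4,-17 \right)} - 329\right)} = \frac{302572 - 127499}{73302 + \left(116 \cdot 4 - 329\right)} = \frac{175073}{73302 + \left(464 - 329\right)} = \frac{175073}{73302 + 135} = \frac{175073}{73437}$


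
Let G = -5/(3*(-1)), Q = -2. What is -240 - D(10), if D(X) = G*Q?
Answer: -710/3 ≈ -236.67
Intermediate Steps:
G = 5/3 (G = -5/(-3) = -5*(-⅓) = 5/3 ≈ 1.6667)
D(X) = -10/3 (D(X) = (5/3)*(-2) = -10/3)
-240 - D(10) = -240 - 1*(-10/3) = -240 + 10/3 = -710/3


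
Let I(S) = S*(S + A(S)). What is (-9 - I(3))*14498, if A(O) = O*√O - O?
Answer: -130482 - 130482*√3 ≈ -3.5648e+5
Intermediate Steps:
A(O) = O^(3/2) - O
I(S) = S^(5/2) (I(S) = S*(S + (S^(3/2) - S)) = S*S^(3/2) = S^(5/2))
(-9 - I(3))*14498 = (-9 - 3^(5/2))*14498 = (-9 - 9*√3)*14498 = -130482 - 130482*√3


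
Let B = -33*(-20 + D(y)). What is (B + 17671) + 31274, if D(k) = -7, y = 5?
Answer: 49836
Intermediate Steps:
B = 891 (B = -33*(-20 - 7) = -33*(-27) = 891)
(B + 17671) + 31274 = (891 + 17671) + 31274 = 18562 + 31274 = 49836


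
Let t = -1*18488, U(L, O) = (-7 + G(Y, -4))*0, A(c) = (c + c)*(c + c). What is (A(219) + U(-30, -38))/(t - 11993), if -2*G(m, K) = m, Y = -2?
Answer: -191844/30481 ≈ -6.2939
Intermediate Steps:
G(m, K) = -m/2
A(c) = 4*c**2 (A(c) = (2*c)*(2*c) = 4*c**2)
U(L, O) = 0 (U(L, O) = (-7 - 1/2*(-2))*0 = (-7 + 1)*0 = -6*0 = 0)
t = -18488
(A(219) + U(-30, -38))/(t - 11993) = (4*219**2 + 0)/(-18488 - 11993) = (4*47961 + 0)/(-30481) = (191844 + 0)*(-1/30481) = 191844*(-1/30481) = -191844/30481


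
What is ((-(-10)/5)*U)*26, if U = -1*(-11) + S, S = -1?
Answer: 520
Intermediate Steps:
U = 10 (U = -1*(-11) - 1 = 11 - 1 = 10)
((-(-10)/5)*U)*26 = (-(-10)/5*10)*26 = (-5*(-⅖)*10)*26 = (2*10)*26 = 20*26 = 520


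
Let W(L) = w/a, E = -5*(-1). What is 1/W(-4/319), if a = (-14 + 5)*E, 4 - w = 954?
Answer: 9/190 ≈ 0.047368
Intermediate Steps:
w = -950 (w = 4 - 1*954 = 4 - 954 = -950)
E = 5
a = -45 (a = (-14 + 5)*5 = -9*5 = -45)
W(L) = 190/9 (W(L) = -950/(-45) = -950*(-1/45) = 190/9)
1/W(-4/319) = 1/(190/9) = 9/190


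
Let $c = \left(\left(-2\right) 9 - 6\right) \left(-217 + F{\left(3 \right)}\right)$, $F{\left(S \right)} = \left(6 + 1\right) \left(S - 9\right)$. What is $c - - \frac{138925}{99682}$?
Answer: $\frac{619762237}{99682} \approx 6217.4$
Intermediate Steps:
$F{\left(S \right)} = -63 + 7 S$ ($F{\left(S \right)} = 7 \left(-9 + S\right) = -63 + 7 S$)
$c = 6216$ ($c = \left(\left(-2\right) 9 - 6\right) \left(-217 + \left(-63 + 7 \cdot 3\right)\right) = \left(-18 - 6\right) \left(-217 + \left(-63 + 21\right)\right) = - 24 \left(-217 - 42\right) = \left(-24\right) \left(-259\right) = 6216$)
$c - - \frac{138925}{99682} = 6216 - - \frac{138925}{99682} = 6216 + \frac{138925}{99682} = \frac{619762237}{99682}$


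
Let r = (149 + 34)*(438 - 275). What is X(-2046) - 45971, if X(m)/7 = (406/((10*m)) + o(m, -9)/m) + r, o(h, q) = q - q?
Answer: 1665769939/10230 ≈ 1.6283e+5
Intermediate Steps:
o(h, q) = 0
r = 29829 (r = 183*163 = 29829)
X(m) = 208803 + 1421/(5*m) (X(m) = 7*((406/((10*m)) + 0/m) + 29829) = 7*((406*(1/(10*m)) + 0) + 29829) = 7*((203/(5*m) + 0) + 29829) = 7*(203/(5*m) + 29829) = 7*(29829 + 203/(5*m)) = 208803 + 1421/(5*m))
X(-2046) - 45971 = (208803 + (1421/5)/(-2046)) - 45971 = (208803 + (1421/5)*(-1/2046)) - 45971 = (208803 - 1421/10230) - 45971 = 2136053269/10230 - 45971 = 1665769939/10230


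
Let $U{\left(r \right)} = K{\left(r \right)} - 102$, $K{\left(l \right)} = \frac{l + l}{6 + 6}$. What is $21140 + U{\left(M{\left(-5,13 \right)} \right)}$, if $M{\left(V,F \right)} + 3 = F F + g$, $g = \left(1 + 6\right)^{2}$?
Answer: $\frac{126443}{6} \approx 21074.0$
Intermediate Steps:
$g = 49$ ($g = 7^{2} = 49$)
$K{\left(l \right)} = \frac{l}{6}$ ($K{\left(l \right)} = \frac{2 l}{12} = 2 l \frac{1}{12} = \frac{l}{6}$)
$M{\left(V,F \right)} = 46 + F^{2}$ ($M{\left(V,F \right)} = -3 + \left(F F + 49\right) = -3 + \left(F^{2} + 49\right) = -3 + \left(49 + F^{2}\right) = 46 + F^{2}$)
$U{\left(r \right)} = -102 + \frac{r}{6}$ ($U{\left(r \right)} = \frac{r}{6} - 102 = -102 + \frac{r}{6}$)
$21140 + U{\left(M{\left(-5,13 \right)} \right)} = 21140 - \left(102 - \frac{46 + 13^{2}}{6}\right) = 21140 - \left(102 - \frac{46 + 169}{6}\right) = 21140 + \left(-102 + \frac{1}{6} \cdot 215\right) = 21140 + \left(-102 + \frac{215}{6}\right) = 21140 - \frac{397}{6} = \frac{126443}{6}$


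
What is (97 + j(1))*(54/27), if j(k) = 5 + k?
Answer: 206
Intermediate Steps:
(97 + j(1))*(54/27) = (97 + (5 + 1))*(54/27) = (97 + 6)*(54*(1/27)) = 103*2 = 206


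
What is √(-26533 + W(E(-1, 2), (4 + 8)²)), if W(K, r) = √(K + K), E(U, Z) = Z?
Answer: I*√26531 ≈ 162.88*I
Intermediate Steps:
W(K, r) = √2*√K (W(K, r) = √(2*K) = √2*√K)
√(-26533 + W(E(-1, 2), (4 + 8)²)) = √(-26533 + √2*√2) = √(-26533 + 2) = √(-26531) = I*√26531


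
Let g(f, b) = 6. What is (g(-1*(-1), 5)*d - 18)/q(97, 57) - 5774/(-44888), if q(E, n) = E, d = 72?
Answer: 9571855/2177068 ≈ 4.3967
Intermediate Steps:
(g(-1*(-1), 5)*d - 18)/q(97, 57) - 5774/(-44888) = (6*72 - 18)/97 - 5774/(-44888) = (432 - 18)*(1/97) - 5774*(-1/44888) = 414*(1/97) + 2887/22444 = 414/97 + 2887/22444 = 9571855/2177068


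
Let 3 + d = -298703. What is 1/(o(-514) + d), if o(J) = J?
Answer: -1/299220 ≈ -3.3420e-6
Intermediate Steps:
d = -298706 (d = -3 - 298703 = -298706)
1/(o(-514) + d) = 1/(-514 - 298706) = 1/(-299220) = -1/299220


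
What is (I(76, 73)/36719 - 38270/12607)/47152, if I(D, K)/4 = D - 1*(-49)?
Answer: -699466315/10913717824408 ≈ -6.4091e-5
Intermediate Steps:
I(D, K) = 196 + 4*D (I(D, K) = 4*(D - 1*(-49)) = 4*(D + 49) = 4*(49 + D) = 196 + 4*D)
(I(76, 73)/36719 - 38270/12607)/47152 = ((196 + 4*76)/36719 - 38270/12607)/47152 = ((196 + 304)*(1/36719) - 38270*1/12607)*(1/47152) = (500*(1/36719) - 38270/12607)*(1/47152) = (500/36719 - 38270/12607)*(1/47152) = -1398932630/462916433*1/47152 = -699466315/10913717824408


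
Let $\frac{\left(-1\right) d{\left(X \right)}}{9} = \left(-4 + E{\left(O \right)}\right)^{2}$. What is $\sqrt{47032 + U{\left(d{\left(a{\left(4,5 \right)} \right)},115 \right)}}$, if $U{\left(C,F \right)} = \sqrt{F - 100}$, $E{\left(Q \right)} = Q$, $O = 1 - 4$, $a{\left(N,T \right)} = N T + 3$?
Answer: $\sqrt{47032 + \sqrt{15}} \approx 216.88$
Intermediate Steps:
$a{\left(N,T \right)} = 3 + N T$
$O = -3$ ($O = 1 - 4 = -3$)
$d{\left(X \right)} = -441$ ($d{\left(X \right)} = - 9 \left(-4 - 3\right)^{2} = - 9 \left(-7\right)^{2} = \left(-9\right) 49 = -441$)
$U{\left(C,F \right)} = \sqrt{-100 + F}$
$\sqrt{47032 + U{\left(d{\left(a{\left(4,5 \right)} \right)},115 \right)}} = \sqrt{47032 + \sqrt{-100 + 115}} = \sqrt{47032 + \sqrt{15}}$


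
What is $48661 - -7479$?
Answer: $56140$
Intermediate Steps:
$48661 - -7479 = 48661 + \left(-6501 + 13980\right) = 48661 + 7479 = 56140$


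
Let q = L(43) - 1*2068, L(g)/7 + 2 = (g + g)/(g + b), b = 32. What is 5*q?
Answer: -155548/15 ≈ -10370.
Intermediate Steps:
L(g) = -14 + 14*g/(32 + g) (L(g) = -14 + 7*((g + g)/(g + 32)) = -14 + 7*((2*g)/(32 + g)) = -14 + 7*(2*g/(32 + g)) = -14 + 14*g/(32 + g))
q = -155548/75 (q = -448/(32 + 43) - 1*2068 = -448/75 - 2068 = -155548/75 ≈ -2074.0)
5*q = 5*(-155548/75) = -155548/15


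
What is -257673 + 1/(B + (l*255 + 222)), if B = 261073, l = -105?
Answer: -60429471959/234520 ≈ -2.5767e+5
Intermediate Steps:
-257673 + 1/(B + (l*255 + 222)) = -257673 + 1/(261073 + (-105*255 + 222)) = -257673 + 1/(261073 + (-26775 + 222)) = -257673 + 1/(261073 - 26553) = -257673 + 1/234520 = -60429471959/234520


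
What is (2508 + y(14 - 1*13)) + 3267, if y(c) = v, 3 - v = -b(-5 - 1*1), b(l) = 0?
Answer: 5778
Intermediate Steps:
v = 3 (v = 3 - (-1)*0 = 3 - 1*0 = 3 + 0 = 3)
y(c) = 3
(2508 + y(14 - 1*13)) + 3267 = (2508 + 3) + 3267 = 2511 + 3267 = 5778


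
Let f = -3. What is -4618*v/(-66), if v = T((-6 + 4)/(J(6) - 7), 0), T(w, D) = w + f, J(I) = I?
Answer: -2309/33 ≈ -69.970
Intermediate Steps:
T(w, D) = -3 + w (T(w, D) = w - 3 = -3 + w)
v = -1 (v = -3 + (-6 + 4)/(6 - 7) = -3 - 2/(-1) = -3 - 2*(-1) = -3 + 2 = -1)
-4618*v/(-66) = -(-4618)/(-66) = -(-4618)*(-1)/66 = -4618*1/66 = -2309/33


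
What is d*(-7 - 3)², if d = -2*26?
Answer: -5200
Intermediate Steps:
d = -52
d*(-7 - 3)² = -52*(-7 - 3)² = -52*(-10)² = -52*100 = -5200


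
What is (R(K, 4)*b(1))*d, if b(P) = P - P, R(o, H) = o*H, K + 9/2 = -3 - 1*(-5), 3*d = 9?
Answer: 0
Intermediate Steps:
d = 3 (d = (⅓)*9 = 3)
K = -5/2 (K = -9/2 + (-3 - 1*(-5)) = -9/2 + (-3 + 5) = -9/2 + 2 = -5/2 ≈ -2.5000)
R(o, H) = H*o
b(P) = 0
(R(K, 4)*b(1))*d = ((4*(-5/2))*0)*3 = -10*0*3 = 0*3 = 0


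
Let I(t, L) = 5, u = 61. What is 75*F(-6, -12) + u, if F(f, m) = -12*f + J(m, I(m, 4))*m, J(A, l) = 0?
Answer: 5461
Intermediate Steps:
F(f, m) = -12*f (F(f, m) = -12*f + 0*m = -12*f + 0 = -12*f)
75*F(-6, -12) + u = 75*(-12*(-6)) + 61 = 75*72 + 61 = 5400 + 61 = 5461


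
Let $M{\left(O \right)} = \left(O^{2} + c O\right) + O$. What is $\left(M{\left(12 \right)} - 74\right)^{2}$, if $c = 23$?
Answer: $128164$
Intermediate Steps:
$M{\left(O \right)} = O^{2} + 24 O$ ($M{\left(O \right)} = \left(O^{2} + 23 O\right) + O = O^{2} + 24 O$)
$\left(M{\left(12 \right)} - 74\right)^{2} = \left(12 \left(24 + 12\right) - 74\right)^{2} = \left(12 \cdot 36 - 74\right)^{2} = \left(432 - 74\right)^{2} = 358^{2} = 128164$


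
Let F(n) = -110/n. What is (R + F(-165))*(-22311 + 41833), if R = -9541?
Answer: -558739162/3 ≈ -1.8625e+8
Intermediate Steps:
(R + F(-165))*(-22311 + 41833) = (-9541 - 110/(-165))*(-22311 + 41833) = (-9541 - 110*(-1/165))*19522 = (-9541 + ⅔)*19522 = -28621/3*19522 = -558739162/3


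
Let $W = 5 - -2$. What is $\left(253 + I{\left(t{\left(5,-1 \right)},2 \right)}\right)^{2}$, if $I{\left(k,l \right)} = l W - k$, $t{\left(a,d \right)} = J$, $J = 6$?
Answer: $68121$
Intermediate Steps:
$W = 7$ ($W = 5 + 2 = 7$)
$t{\left(a,d \right)} = 6$
$I{\left(k,l \right)} = - k + 7 l$ ($I{\left(k,l \right)} = l 7 - k = 7 l - k = - k + 7 l$)
$\left(253 + I{\left(t{\left(5,-1 \right)},2 \right)}\right)^{2} = \left(253 + \left(\left(-1\right) 6 + 7 \cdot 2\right)\right)^{2} = \left(253 + \left(-6 + 14\right)\right)^{2} = \left(253 + 8\right)^{2} = 261^{2} = 68121$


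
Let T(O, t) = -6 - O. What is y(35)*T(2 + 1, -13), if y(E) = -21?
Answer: 189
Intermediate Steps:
y(35)*T(2 + 1, -13) = -21*(-6 - (2 + 1)) = -21*(-6 - 1*3) = -21*(-6 - 3) = -21*(-9) = 189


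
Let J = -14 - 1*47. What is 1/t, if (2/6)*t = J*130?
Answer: -1/23790 ≈ -4.2034e-5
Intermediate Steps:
J = -61 (J = -14 - 47 = -61)
t = -23790 (t = 3*(-61*130) = 3*(-7930) = -23790)
1/t = 1/(-23790) = -1/23790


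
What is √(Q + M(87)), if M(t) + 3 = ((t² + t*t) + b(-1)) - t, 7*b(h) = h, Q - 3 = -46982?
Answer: I*√1564626/7 ≈ 178.69*I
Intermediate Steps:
Q = -46979 (Q = 3 - 46982 = -46979)
b(h) = h/7
M(t) = -22/7 - t + 2*t² (M(t) = -3 + (((t² + t*t) + (⅐)*(-1)) - t) = -3 + (((t² + t²) - ⅐) - t) = -3 + ((2*t² - ⅐) - t) = -3 + ((-⅐ + 2*t²) - t) = -3 + (-⅐ - t + 2*t²) = -22/7 - t + 2*t²)
√(Q + M(87)) = √(-46979 + (-22/7 - 1*87 + 2*87²)) = √(-46979 + (-22/7 - 87 + 2*7569)) = √(-46979 + (-22/7 - 87 + 15138)) = √(-46979 + 105335/7) = √(-223518/7) = I*√1564626/7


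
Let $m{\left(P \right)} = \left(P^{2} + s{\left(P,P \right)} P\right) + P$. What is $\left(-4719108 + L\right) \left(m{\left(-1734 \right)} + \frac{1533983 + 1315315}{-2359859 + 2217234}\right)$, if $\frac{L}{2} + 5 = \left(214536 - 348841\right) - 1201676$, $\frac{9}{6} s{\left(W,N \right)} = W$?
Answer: $- \frac{1056156945008089632}{28525} \approx -3.7026 \cdot 10^{13}$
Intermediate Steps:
$s{\left(W,N \right)} = \frac{2 W}{3}$
$L = -2671972$ ($L = -10 + 2 \left(\left(214536 - 348841\right) - 1201676\right) = -10 + 2 \left(-134305 - 1201676\right) = -10 + 2 \left(-1335981\right) = -10 - 2671962 = -2671972$)
$m{\left(P \right)} = P + \frac{5 P^{2}}{3}$ ($m{\left(P \right)} = \left(P^{2} + \frac{2 P}{3} P\right) + P = \left(P^{2} + \frac{2 P^{2}}{3}\right) + P = \frac{5 P^{2}}{3} + P = P + \frac{5 P^{2}}{3}$)
$\left(-4719108 + L\right) \left(m{\left(-1734 \right)} + \frac{1533983 + 1315315}{-2359859 + 2217234}\right) = \left(-4719108 - 2671972\right) \left(\frac{1}{3} \left(-1734\right) \left(3 + 5 \left(-1734\right)\right) + \frac{1533983 + 1315315}{-2359859 + 2217234}\right) = - 7391080 \left(\frac{1}{3} \left(-1734\right) \left(3 - 8670\right) + \frac{2849298}{-142625}\right) = - 7391080 \left(\frac{1}{3} \left(-1734\right) \left(-8667\right) + 2849298 \left(- \frac{1}{142625}\right)\right) = - 7391080 \left(5009526 - \frac{2849298}{142625}\right) = \left(-7391080\right) \frac{714480796452}{142625} = - \frac{1056156945008089632}{28525}$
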